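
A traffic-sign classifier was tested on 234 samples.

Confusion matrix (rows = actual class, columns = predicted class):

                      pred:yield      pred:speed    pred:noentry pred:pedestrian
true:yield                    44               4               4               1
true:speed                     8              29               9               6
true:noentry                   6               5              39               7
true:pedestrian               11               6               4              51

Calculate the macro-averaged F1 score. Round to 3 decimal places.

Per-class F1 score (2·TP/(2·TP+FP+FN)):
  yield: TP=44, FP=8+6+11=25, FN=4+4+1=9 → 88/122 = 0.7213
  speed: TP=29, FP=4+5+6=15, FN=8+9+6=23 → 58/96 = 0.6042
  noentry: TP=39, FP=4+9+4=17, FN=6+5+7=18 → 78/113 = 0.6903
  pedestrian: TP=51, FP=1+6+7=14, FN=11+6+4=21 → 102/137 = 0.7445
Macro-F1 score = mean = (0.7213 + 0.6042 + 0.6903 + 0.7445) / 4 = 0.690

0.690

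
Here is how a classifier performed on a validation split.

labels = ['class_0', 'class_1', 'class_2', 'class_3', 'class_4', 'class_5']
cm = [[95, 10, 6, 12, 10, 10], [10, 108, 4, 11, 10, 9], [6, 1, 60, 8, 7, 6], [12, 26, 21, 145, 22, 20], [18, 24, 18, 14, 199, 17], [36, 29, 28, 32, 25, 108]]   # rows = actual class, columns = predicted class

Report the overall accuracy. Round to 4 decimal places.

Accuracy = trace / total = (95+108+60+145+199+108=715) / 1177 = 715/1177 = 0.6075

0.6075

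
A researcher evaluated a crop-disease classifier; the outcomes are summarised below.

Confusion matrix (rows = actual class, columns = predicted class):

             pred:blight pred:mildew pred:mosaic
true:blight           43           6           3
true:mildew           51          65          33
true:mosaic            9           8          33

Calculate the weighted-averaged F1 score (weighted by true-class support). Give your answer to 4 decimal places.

0.5639

Per-class F1 score (2·TP/(2·TP+FP+FN)):
  blight: TP=43, FP=51+9=60, FN=6+3=9 → 86/155 = 0.55484
  mildew: TP=65, FP=6+8=14, FN=51+33=84 → 130/228 = 0.57018
  mosaic: TP=33, FP=3+33=36, FN=9+8=17 → 66/119 = 0.55462
Weighted-F1 score = Σ (supportᵢ/N)·F1 scoreᵢ with N=251: (52/251)·0.55484 + (149/251)·0.57018 + (50/251)·0.55462 = 0.5639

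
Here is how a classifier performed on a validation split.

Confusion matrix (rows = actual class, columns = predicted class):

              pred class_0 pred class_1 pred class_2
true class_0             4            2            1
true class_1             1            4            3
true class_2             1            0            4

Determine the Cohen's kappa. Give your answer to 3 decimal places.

Observed agreement pₒ = trace/N = 12/20 = 0.6000
Expected agreement pₑ = Σ (rowᵢ·colᵢ)/N² = (7·6 + 8·6 + 5·8)/20² = 0.3250
κ = (pₒ − pₑ)/(1 − pₑ) = (0.6000 − 0.3250)/(1 − 0.3250) = 0.407

0.407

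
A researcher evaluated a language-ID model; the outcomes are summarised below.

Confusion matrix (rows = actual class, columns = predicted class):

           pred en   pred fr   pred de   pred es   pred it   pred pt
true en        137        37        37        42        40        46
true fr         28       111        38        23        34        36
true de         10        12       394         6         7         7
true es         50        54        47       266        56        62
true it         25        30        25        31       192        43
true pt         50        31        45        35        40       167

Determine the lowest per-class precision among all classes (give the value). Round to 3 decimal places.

0.404

Per-class precision (TP/(TP+FP)):
  en: TP=137, FP=28+10+50+25+50=163 → 137/300 = 0.4567
  fr: TP=111, FP=37+12+54+30+31=164 → 111/275 = 0.4036
  de: TP=394, FP=37+38+47+25+45=192 → 394/586 = 0.6724
  es: TP=266, FP=42+23+6+31+35=137 → 266/403 = 0.6600
  it: TP=192, FP=40+34+7+56+40=177 → 192/369 = 0.5203
  pt: TP=167, FP=46+36+7+62+43=194 → 167/361 = 0.4626
Lowest is class 'fr' with precision = 0.404.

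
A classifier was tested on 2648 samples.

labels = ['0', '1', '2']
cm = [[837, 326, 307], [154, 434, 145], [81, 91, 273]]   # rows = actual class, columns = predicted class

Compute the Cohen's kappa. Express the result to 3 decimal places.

0.349

Observed agreement pₒ = trace/N = 1544/2648 = 0.5831
Expected agreement pₑ = Σ (rowᵢ·colᵢ)/N² = (1470·1072 + 733·851 + 445·725)/2648² = 0.3597
κ = (pₒ − pₑ)/(1 − pₑ) = (0.5831 − 0.3597)/(1 − 0.3597) = 0.349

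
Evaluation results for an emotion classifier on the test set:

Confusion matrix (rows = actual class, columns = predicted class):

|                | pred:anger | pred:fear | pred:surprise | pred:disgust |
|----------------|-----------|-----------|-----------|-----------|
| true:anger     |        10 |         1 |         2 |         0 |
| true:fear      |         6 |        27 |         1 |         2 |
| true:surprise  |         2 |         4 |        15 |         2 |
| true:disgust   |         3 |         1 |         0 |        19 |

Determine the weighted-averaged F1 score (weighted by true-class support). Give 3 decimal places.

0.754

Per-class F1 score (2·TP/(2·TP+FP+FN)):
  anger: TP=10, FP=6+2+3=11, FN=1+2+0=3 → 20/34 = 0.5882
  fear: TP=27, FP=1+4+1=6, FN=6+1+2=9 → 54/69 = 0.7826
  surprise: TP=15, FP=2+1+0=3, FN=2+4+2=8 → 30/41 = 0.7317
  disgust: TP=19, FP=0+2+2=4, FN=3+1+0=4 → 38/46 = 0.8261
Weighted-F1 score = Σ (supportᵢ/N)·F1 scoreᵢ with N=95: (13/95)·0.5882 + (36/95)·0.7826 + (23/95)·0.7317 + (23/95)·0.8261 = 0.754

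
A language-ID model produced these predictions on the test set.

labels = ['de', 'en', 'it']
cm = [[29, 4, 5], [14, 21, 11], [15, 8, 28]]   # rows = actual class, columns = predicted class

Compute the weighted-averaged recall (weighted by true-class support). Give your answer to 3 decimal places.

Per-class recall (TP/(TP+FN)):
  de: TP=29, FN=4+5=9 → 29/38 = 0.7632
  en: TP=21, FN=14+11=25 → 21/46 = 0.4565
  it: TP=28, FN=15+8=23 → 28/51 = 0.5490
Weighted-recall = Σ (supportᵢ/N)·recallᵢ with N=135: (38/135)·0.7632 + (46/135)·0.4565 + (51/135)·0.5490 = 0.578

0.578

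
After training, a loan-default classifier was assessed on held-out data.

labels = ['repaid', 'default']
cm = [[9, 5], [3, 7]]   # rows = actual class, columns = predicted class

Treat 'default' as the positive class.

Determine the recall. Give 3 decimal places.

Recall = TP/(TP+FN) = 7/(7+3) = 7/10 = 0.700

0.700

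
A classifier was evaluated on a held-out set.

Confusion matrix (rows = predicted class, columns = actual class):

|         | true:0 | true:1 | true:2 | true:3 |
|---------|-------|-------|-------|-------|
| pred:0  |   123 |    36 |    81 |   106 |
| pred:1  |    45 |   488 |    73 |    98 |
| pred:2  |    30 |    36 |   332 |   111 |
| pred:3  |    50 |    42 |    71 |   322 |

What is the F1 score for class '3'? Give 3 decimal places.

0.574

Take TP from the diagonal, FP from the rest of the '3' prediction marginal, FN from the rest of the '3' actual marginal.
F1 score = 2·TP/(2·TP+FP+FN).
3: TP=322, FP=50+42+71=163, FN=106+98+111=315 → 644/1122 = 0.5740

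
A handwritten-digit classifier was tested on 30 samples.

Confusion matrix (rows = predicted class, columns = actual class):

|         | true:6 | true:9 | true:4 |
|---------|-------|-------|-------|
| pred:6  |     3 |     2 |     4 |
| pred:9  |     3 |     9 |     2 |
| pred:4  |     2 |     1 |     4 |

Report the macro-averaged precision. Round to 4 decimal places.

Per-class precision (TP/(TP+FP)):
  6: TP=3, FP=2+4=6 → 3/9 = 0.33333
  9: TP=9, FP=3+2=5 → 9/14 = 0.64286
  4: TP=4, FP=2+1=3 → 4/7 = 0.57143
Macro-precision = mean = (0.33333 + 0.64286 + 0.57143) / 3 = 0.5159

0.5159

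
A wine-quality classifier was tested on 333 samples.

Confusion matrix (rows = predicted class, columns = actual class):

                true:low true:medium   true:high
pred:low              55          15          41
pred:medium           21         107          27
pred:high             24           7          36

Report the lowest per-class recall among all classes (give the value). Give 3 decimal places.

0.346

Per-class recall (TP/(TP+FN)):
  low: TP=55, FN=21+24=45 → 55/100 = 0.5500
  medium: TP=107, FN=15+7=22 → 107/129 = 0.8295
  high: TP=36, FN=41+27=68 → 36/104 = 0.3462
Lowest is class 'high' with recall = 0.346.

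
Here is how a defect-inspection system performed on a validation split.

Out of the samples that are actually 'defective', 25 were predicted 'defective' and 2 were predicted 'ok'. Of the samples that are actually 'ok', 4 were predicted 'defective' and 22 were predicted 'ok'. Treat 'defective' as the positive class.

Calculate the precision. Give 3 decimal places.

0.862

Precision = TP/(TP+FP) = 25/(25+4) = 25/29 = 0.862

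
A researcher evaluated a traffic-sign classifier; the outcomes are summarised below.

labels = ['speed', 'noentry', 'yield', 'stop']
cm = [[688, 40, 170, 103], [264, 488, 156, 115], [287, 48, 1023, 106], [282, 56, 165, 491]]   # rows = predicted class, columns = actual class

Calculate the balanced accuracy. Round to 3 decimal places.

0.626

Balanced accuracy = mean of per-class recall.
  speed: recall = 688/1521 = 0.4523
  noentry: recall = 488/632 = 0.7722
  yield: recall = 1023/1514 = 0.6757
  stop: recall = 491/815 = 0.6025
Mean = (0.4523 + 0.7722 + 0.6757 + 0.6025) / 4 = 0.626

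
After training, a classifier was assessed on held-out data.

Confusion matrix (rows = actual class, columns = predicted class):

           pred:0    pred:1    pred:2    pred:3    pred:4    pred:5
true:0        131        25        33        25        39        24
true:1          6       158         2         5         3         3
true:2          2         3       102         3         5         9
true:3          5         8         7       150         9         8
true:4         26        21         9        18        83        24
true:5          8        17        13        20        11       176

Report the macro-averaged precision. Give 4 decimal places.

Per-class precision (TP/(TP+FP)):
  0: TP=131, FP=6+2+5+26+8=47 → 131/178 = 0.73596
  1: TP=158, FP=25+3+8+21+17=74 → 158/232 = 0.68103
  2: TP=102, FP=33+2+7+9+13=64 → 102/166 = 0.61446
  3: TP=150, FP=25+5+3+18+20=71 → 150/221 = 0.67873
  4: TP=83, FP=39+3+5+9+11=67 → 83/150 = 0.55333
  5: TP=176, FP=24+3+9+8+24=68 → 176/244 = 0.72131
Macro-precision = mean = (0.73596 + 0.68103 + 0.61446 + 0.67873 + 0.55333 + 0.72131) / 6 = 0.6641

0.6641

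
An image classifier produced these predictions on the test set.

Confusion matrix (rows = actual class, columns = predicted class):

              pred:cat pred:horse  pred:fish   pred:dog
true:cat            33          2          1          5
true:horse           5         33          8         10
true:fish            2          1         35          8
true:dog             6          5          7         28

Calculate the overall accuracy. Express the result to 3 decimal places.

Accuracy = trace / total = (33+33+35+28=129) / 189 = 129/189 = 0.683

0.683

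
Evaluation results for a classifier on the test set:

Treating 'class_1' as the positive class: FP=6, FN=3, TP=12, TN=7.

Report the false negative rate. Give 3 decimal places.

0.200

FNR = FN/(FN+TP) = 3/(3+12) = 0.200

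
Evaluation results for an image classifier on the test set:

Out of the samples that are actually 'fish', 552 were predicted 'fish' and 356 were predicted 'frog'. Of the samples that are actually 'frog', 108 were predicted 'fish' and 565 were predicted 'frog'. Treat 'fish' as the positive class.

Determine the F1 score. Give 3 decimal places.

Precision = TP/(TP+FP) = 552/660 = 0.8364
Recall = TP/(TP+FN) = 552/908 = 0.6079
F1 = 2·TP/(2·TP+FP+FN) = 1104/1568 = 0.704

0.704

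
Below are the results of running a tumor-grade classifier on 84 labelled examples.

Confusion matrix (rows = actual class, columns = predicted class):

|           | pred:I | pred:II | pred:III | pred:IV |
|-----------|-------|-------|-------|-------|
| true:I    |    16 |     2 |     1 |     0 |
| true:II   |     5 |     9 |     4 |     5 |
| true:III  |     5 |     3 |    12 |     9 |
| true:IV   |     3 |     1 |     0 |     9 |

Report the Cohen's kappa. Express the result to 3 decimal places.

0.405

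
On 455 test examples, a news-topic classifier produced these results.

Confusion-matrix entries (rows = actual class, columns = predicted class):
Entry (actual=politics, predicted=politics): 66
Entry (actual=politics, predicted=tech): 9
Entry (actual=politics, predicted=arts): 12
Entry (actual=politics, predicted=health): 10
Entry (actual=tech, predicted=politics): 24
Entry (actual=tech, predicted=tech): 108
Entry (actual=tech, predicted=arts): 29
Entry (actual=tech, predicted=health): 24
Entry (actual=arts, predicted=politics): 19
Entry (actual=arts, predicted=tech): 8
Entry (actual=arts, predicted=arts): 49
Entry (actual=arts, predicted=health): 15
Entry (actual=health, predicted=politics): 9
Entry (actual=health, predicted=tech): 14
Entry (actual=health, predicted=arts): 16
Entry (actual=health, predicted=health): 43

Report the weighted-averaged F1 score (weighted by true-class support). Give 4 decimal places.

0.5905

Per-class F1 score (2·TP/(2·TP+FP+FN)):
  politics: TP=66, FP=24+19+9=52, FN=9+12+10=31 → 132/215 = 0.61395
  tech: TP=108, FP=9+8+14=31, FN=24+29+24=77 → 216/324 = 0.66667
  arts: TP=49, FP=12+29+16=57, FN=19+8+15=42 → 98/197 = 0.49746
  health: TP=43, FP=10+24+15=49, FN=9+14+16=39 → 86/174 = 0.49425
Weighted-F1 score = Σ (supportᵢ/N)·F1 scoreᵢ with N=455: (97/455)·0.61395 + (185/455)·0.66667 + (91/455)·0.49746 + (82/455)·0.49425 = 0.5905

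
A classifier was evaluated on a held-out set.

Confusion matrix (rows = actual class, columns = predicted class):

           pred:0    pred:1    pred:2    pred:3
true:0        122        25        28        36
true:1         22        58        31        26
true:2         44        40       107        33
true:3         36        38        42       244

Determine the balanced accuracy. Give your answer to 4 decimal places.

0.5393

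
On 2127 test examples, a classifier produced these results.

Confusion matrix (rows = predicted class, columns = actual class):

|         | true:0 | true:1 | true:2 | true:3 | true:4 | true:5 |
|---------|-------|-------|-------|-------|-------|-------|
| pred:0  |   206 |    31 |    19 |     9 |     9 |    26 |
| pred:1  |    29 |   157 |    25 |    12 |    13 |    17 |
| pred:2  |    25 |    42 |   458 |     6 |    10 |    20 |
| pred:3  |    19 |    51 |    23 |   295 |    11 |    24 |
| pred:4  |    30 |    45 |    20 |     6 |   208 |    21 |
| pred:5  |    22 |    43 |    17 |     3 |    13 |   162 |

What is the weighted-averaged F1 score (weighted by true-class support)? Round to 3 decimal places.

0.691

Per-class F1 score (2·TP/(2·TP+FP+FN)):
  0: TP=206, FP=31+19+9+9+26=94, FN=29+25+19+30+22=125 → 412/631 = 0.6529
  1: TP=157, FP=29+25+12+13+17=96, FN=31+42+51+45+43=212 → 314/622 = 0.5048
  2: TP=458, FP=25+42+6+10+20=103, FN=19+25+23+20+17=104 → 916/1123 = 0.8157
  3: TP=295, FP=19+51+23+11+24=128, FN=9+12+6+6+3=36 → 590/754 = 0.7825
  4: TP=208, FP=30+45+20+6+21=122, FN=9+13+10+11+13=56 → 416/594 = 0.7003
  5: TP=162, FP=22+43+17+3+13=98, FN=26+17+20+24+21=108 → 324/530 = 0.6113
Weighted-F1 score = Σ (supportᵢ/N)·F1 scoreᵢ with N=2127: (331/2127)·0.6529 + (369/2127)·0.5048 + (562/2127)·0.8157 + (331/2127)·0.7825 + (264/2127)·0.7003 + (270/2127)·0.6113 = 0.691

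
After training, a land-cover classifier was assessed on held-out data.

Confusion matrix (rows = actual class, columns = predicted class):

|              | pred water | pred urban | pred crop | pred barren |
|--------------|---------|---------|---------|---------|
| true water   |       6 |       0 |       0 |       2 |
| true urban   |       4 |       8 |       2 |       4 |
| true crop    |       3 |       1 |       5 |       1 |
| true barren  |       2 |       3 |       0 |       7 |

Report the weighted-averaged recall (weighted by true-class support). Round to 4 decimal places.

Per-class recall (TP/(TP+FN)):
  water: TP=6, FN=0+0+2=2 → 6/8 = 0.75000
  urban: TP=8, FN=4+2+4=10 → 8/18 = 0.44444
  crop: TP=5, FN=3+1+1=5 → 5/10 = 0.50000
  barren: TP=7, FN=2+3+0=5 → 7/12 = 0.58333
Weighted-recall = Σ (supportᵢ/N)·recallᵢ with N=48: (8/48)·0.75000 + (18/48)·0.44444 + (10/48)·0.50000 + (12/48)·0.58333 = 0.5417

0.5417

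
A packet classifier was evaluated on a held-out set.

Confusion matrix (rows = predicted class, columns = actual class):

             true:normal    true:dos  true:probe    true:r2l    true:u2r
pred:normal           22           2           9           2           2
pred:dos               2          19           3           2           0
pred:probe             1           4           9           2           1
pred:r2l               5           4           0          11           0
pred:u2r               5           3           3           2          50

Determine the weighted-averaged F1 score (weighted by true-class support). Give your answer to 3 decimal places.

0.671

Per-class F1 score (2·TP/(2·TP+FP+FN)):
  normal: TP=22, FP=2+9+2+2=15, FN=2+1+5+5=13 → 44/72 = 0.6111
  dos: TP=19, FP=2+3+2+0=7, FN=2+4+4+3=13 → 38/58 = 0.6552
  probe: TP=9, FP=1+4+2+1=8, FN=9+3+0+3=15 → 18/41 = 0.4390
  r2l: TP=11, FP=5+4+0+0=9, FN=2+2+2+2=8 → 22/39 = 0.5641
  u2r: TP=50, FP=5+3+3+2=13, FN=2+0+1+0=3 → 100/116 = 0.8621
Weighted-F1 score = Σ (supportᵢ/N)·F1 scoreᵢ with N=163: (35/163)·0.6111 + (32/163)·0.6552 + (24/163)·0.4390 + (19/163)·0.5641 + (53/163)·0.8621 = 0.671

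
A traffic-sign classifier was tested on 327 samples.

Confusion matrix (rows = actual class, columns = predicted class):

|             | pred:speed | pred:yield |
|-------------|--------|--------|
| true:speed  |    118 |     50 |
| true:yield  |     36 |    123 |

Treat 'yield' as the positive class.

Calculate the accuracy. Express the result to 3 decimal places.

0.737

Accuracy = (TP+TN)/N = (123+118)/327 = 0.737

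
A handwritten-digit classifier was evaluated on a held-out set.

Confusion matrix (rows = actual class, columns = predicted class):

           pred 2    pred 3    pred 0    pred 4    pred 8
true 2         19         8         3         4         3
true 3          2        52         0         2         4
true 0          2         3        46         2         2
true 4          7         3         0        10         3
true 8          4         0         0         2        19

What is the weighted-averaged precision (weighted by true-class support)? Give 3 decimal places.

0.732

Per-class precision (TP/(TP+FP)):
  2: TP=19, FP=2+2+7+4=15 → 19/34 = 0.5588
  3: TP=52, FP=8+3+3+0=14 → 52/66 = 0.7879
  0: TP=46, FP=3+0+0+0=3 → 46/49 = 0.9388
  4: TP=10, FP=4+2+2+2=10 → 10/20 = 0.5000
  8: TP=19, FP=3+4+2+3=12 → 19/31 = 0.6129
Weighted-precision = Σ (supportᵢ/N)·precisionᵢ with N=200: (37/200)·0.5588 + (60/200)·0.7879 + (55/200)·0.9388 + (23/200)·0.5000 + (25/200)·0.6129 = 0.732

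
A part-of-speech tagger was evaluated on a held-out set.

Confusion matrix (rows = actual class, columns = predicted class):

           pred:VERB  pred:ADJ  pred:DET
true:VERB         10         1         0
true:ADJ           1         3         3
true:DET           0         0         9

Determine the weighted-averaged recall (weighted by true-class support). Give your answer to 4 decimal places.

Per-class recall (TP/(TP+FN)):
  VERB: TP=10, FN=1+0=1 → 10/11 = 0.90909
  ADJ: TP=3, FN=1+3=4 → 3/7 = 0.42857
  DET: TP=9, FN=0+0=0 → 9/9 = 1.00000
Weighted-recall = Σ (supportᵢ/N)·recallᵢ with N=27: (11/27)·0.90909 + (7/27)·0.42857 + (9/27)·1.00000 = 0.8148

0.8148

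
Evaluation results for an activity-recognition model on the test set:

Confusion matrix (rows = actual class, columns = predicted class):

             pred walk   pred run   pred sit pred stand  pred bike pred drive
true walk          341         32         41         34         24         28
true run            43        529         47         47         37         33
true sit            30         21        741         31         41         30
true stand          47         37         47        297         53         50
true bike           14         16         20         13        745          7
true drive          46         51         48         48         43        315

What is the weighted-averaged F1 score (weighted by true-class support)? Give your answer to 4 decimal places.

Per-class F1 score (2·TP/(2·TP+FP+FN)):
  walk: TP=341, FP=43+30+47+14+46=180, FN=32+41+34+24+28=159 → 682/1021 = 0.66797
  run: TP=529, FP=32+21+37+16+51=157, FN=43+47+47+37+33=207 → 1058/1422 = 0.74402
  sit: TP=741, FP=41+47+47+20+48=203, FN=30+21+31+41+30=153 → 1482/1838 = 0.80631
  stand: TP=297, FP=34+47+31+13+48=173, FN=47+37+47+53+50=234 → 594/1001 = 0.59341
  bike: TP=745, FP=24+37+41+53+43=198, FN=14+16+20+13+7=70 → 1490/1758 = 0.84755
  drive: TP=315, FP=28+33+30+50+7=148, FN=46+51+48+48+43=236 → 630/1014 = 0.62130
Weighted-F1 score = Σ (supportᵢ/N)·F1 scoreᵢ with N=4027: (500/4027)·0.66797 + (736/4027)·0.74402 + (894/4027)·0.80631 + (531/4027)·0.59341 + (815/4027)·0.84755 + (551/4027)·0.62130 = 0.7327

0.7327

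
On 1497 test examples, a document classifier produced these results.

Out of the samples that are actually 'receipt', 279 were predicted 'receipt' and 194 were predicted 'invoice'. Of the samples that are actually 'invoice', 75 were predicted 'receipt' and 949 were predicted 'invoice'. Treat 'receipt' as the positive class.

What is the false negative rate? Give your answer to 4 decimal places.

FNR = FN/(FN+TP) = 194/(194+279) = 0.4101

0.4101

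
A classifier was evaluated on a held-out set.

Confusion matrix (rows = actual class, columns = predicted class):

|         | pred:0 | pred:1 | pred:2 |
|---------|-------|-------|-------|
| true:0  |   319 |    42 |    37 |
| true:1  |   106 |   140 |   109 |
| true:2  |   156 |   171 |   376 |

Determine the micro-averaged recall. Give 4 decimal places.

Micro-averaging pools counts across classes: ΣTP=835, ΣFP=621, ΣFN=621.
Micro-recall = TP/(TP+FN) on pooled counts = 0.5735 (equals overall accuracy in single-label multiclass).

0.5735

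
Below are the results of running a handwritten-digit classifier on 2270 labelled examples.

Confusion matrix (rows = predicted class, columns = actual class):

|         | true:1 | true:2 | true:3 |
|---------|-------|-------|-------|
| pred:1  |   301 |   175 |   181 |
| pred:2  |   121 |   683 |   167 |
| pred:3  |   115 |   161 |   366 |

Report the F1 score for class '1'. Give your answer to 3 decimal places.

0.504

Treat '1' as positive and all other classes as negative.
F1 score = 2·TP/(2·TP+FP+FN).
1: TP=301, FP=175+181=356, FN=121+115=236 → 602/1194 = 0.5042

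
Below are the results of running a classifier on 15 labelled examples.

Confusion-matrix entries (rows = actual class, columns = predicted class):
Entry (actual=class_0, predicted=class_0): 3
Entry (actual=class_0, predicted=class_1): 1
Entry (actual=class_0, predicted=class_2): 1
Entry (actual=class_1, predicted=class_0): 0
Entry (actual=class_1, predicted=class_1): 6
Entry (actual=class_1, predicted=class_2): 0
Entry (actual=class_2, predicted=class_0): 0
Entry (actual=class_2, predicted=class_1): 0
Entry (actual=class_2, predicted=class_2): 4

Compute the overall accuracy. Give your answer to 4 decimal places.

0.8667

Accuracy = trace / total = (3+6+4=13) / 15 = 13/15 = 0.8667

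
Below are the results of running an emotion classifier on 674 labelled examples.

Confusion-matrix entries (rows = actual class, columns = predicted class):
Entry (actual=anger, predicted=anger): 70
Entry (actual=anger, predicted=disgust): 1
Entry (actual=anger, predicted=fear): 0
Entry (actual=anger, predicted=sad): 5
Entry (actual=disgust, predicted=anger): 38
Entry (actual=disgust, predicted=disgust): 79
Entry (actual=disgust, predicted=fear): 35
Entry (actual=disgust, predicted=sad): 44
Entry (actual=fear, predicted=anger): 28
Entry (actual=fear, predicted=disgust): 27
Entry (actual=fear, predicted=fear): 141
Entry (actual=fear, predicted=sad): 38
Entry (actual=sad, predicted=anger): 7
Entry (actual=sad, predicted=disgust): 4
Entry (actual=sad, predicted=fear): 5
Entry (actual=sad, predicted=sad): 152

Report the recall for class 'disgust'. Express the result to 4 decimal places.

0.4031

Treat 'disgust' as positive and all other classes as negative.
recall = TP/(TP+FN).
disgust: TP=79, FN=38+35+44=117 → 79/196 = 0.40306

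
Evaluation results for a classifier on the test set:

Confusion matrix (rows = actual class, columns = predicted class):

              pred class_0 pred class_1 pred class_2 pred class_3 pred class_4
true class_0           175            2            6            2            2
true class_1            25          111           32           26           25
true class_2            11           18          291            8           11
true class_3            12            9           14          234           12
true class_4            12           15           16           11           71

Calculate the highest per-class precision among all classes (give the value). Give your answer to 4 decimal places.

Per-class precision (TP/(TP+FP)):
  class_0: TP=175, FP=25+11+12+12=60 → 175/235 = 0.74468
  class_1: TP=111, FP=2+18+9+15=44 → 111/155 = 0.71613
  class_2: TP=291, FP=6+32+14+16=68 → 291/359 = 0.81058
  class_3: TP=234, FP=2+26+8+11=47 → 234/281 = 0.83274
  class_4: TP=71, FP=2+25+11+12=50 → 71/121 = 0.58678
Highest is class 'class_3' with precision = 0.8327.

0.8327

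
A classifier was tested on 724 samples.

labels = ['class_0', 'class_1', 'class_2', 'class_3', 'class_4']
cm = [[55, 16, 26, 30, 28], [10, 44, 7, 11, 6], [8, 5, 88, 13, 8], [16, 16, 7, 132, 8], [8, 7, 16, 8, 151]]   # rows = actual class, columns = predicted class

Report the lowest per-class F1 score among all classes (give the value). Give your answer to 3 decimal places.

0.437

Per-class F1 score (2·TP/(2·TP+FP+FN)):
  class_0: TP=55, FP=10+8+16+8=42, FN=16+26+30+28=100 → 110/252 = 0.4365
  class_1: TP=44, FP=16+5+16+7=44, FN=10+7+11+6=34 → 88/166 = 0.5301
  class_2: TP=88, FP=26+7+7+16=56, FN=8+5+13+8=34 → 176/266 = 0.6617
  class_3: TP=132, FP=30+11+13+8=62, FN=16+16+7+8=47 → 264/373 = 0.7078
  class_4: TP=151, FP=28+6+8+8=50, FN=8+7+16+8=39 → 302/391 = 0.7724
Lowest is class 'class_0' with F1 score = 0.437.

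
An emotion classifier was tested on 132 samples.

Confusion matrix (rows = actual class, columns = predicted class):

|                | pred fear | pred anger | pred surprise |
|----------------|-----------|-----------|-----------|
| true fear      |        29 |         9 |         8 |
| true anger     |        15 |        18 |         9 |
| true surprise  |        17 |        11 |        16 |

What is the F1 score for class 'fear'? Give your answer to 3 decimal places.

0.542

F1 score = 2·TP/(2·TP+FP+FN).
fear: TP=29, FP=15+17=32, FN=9+8=17 → 58/107 = 0.5421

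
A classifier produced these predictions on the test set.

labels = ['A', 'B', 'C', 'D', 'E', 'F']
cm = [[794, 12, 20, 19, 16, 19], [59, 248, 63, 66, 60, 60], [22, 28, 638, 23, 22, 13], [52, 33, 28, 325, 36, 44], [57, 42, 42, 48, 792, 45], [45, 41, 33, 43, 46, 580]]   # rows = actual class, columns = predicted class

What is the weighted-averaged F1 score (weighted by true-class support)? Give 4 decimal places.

Per-class F1 score (2·TP/(2·TP+FP+FN)):
  A: TP=794, FP=59+22+52+57+45=235, FN=12+20+19+16+19=86 → 1588/1909 = 0.83185
  B: TP=248, FP=12+28+33+42+41=156, FN=59+63+66+60+60=308 → 496/960 = 0.51667
  C: TP=638, FP=20+63+28+42+33=186, FN=22+28+23+22+13=108 → 1276/1570 = 0.81274
  D: TP=325, FP=19+66+23+48+43=199, FN=52+33+28+36+44=193 → 650/1042 = 0.62380
  E: TP=792, FP=16+60+22+36+46=180, FN=57+42+42+48+45=234 → 1584/1998 = 0.79279
  F: TP=580, FP=19+60+13+44+45=181, FN=45+41+33+43+46=208 → 1160/1549 = 0.74887
Weighted-F1 score = Σ (supportᵢ/N)·F1 scoreᵢ with N=4514: (880/4514)·0.83185 + (556/4514)·0.51667 + (746/4514)·0.81274 + (518/4514)·0.62380 + (1026/4514)·0.79279 + (788/4514)·0.74887 = 0.7426

0.7426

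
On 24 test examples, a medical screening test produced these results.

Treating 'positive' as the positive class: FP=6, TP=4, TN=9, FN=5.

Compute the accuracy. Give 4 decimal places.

0.5417

Accuracy = (TP+TN)/N = (4+9)/24 = 0.5417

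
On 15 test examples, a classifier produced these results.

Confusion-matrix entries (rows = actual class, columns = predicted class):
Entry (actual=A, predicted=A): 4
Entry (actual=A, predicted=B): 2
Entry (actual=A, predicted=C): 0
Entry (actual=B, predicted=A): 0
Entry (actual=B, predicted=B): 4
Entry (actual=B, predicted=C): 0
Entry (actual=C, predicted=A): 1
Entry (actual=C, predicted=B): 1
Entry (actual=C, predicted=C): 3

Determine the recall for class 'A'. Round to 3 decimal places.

Take TP from the diagonal, FP from the rest of the 'A' prediction marginal, FN from the rest of the 'A' actual marginal.
recall = TP/(TP+FN).
A: TP=4, FN=2+0=2 → 4/6 = 0.6667

0.667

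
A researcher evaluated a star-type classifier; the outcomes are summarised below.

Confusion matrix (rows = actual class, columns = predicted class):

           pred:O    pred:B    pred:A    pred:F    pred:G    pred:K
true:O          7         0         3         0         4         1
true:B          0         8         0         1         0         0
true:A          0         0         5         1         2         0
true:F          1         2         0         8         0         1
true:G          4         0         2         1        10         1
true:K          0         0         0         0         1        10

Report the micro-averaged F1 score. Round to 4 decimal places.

Micro-averaging pools counts across classes: ΣTP=48, ΣFP=25, ΣFN=25.
Micro-F1 score = 2·TP/(2·TP+FP+FN) on pooled counts = 0.6575 (equals overall accuracy in single-label multiclass).

0.6575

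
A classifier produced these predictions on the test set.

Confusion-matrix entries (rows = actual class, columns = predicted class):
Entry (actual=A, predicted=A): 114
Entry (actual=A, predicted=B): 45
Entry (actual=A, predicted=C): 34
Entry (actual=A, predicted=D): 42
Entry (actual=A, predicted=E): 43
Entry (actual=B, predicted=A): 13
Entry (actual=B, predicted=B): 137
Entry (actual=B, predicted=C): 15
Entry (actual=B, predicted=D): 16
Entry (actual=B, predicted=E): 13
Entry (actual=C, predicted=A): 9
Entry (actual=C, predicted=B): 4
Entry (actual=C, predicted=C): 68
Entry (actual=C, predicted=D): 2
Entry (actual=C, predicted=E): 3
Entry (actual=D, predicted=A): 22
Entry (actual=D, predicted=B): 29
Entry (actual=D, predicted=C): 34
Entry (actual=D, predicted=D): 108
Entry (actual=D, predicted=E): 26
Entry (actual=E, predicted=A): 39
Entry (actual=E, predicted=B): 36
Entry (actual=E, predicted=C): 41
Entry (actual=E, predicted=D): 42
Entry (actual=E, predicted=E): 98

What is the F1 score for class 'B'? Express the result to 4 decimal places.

0.6157

Take TP from the diagonal, FP from the rest of the 'B' prediction marginal, FN from the rest of the 'B' actual marginal.
F1 score = 2·TP/(2·TP+FP+FN).
B: TP=137, FP=45+4+29+36=114, FN=13+15+16+13=57 → 274/445 = 0.61573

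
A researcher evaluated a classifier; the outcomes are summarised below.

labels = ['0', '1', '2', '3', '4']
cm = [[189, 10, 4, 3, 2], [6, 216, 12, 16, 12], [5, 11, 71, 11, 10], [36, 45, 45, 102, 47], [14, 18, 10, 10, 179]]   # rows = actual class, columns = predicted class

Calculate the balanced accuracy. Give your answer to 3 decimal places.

0.707

Balanced accuracy = mean of per-class recall.
  0: recall = 189/208 = 0.9087
  1: recall = 216/262 = 0.8244
  2: recall = 71/108 = 0.6574
  3: recall = 102/275 = 0.3709
  4: recall = 179/231 = 0.7749
Mean = (0.9087 + 0.8244 + 0.6574 + 0.3709 + 0.7749) / 5 = 0.707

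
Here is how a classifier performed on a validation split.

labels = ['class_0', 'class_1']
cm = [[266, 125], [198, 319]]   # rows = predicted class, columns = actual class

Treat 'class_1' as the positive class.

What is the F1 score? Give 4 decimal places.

Precision = TP/(TP+FP) = 319/517 = 0.6170
Recall = TP/(TP+FN) = 319/444 = 0.7185
F1 = 2·TP/(2·TP+FP+FN) = 638/961 = 0.6639

0.6639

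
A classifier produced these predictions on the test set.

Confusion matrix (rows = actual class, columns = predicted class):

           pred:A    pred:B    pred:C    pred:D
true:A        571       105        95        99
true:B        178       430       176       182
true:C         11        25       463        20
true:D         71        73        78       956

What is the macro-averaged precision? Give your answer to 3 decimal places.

Per-class precision (TP/(TP+FP)):
  A: TP=571, FP=178+11+71=260 → 571/831 = 0.6871
  B: TP=430, FP=105+25+73=203 → 430/633 = 0.6793
  C: TP=463, FP=95+176+78=349 → 463/812 = 0.5702
  D: TP=956, FP=99+182+20=301 → 956/1257 = 0.7605
Macro-precision = mean = (0.6871 + 0.6793 + 0.5702 + 0.7605) / 4 = 0.674

0.674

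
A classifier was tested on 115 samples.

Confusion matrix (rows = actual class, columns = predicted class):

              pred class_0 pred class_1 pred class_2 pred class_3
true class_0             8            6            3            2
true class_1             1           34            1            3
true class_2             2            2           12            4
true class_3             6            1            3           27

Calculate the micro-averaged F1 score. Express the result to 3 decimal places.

0.704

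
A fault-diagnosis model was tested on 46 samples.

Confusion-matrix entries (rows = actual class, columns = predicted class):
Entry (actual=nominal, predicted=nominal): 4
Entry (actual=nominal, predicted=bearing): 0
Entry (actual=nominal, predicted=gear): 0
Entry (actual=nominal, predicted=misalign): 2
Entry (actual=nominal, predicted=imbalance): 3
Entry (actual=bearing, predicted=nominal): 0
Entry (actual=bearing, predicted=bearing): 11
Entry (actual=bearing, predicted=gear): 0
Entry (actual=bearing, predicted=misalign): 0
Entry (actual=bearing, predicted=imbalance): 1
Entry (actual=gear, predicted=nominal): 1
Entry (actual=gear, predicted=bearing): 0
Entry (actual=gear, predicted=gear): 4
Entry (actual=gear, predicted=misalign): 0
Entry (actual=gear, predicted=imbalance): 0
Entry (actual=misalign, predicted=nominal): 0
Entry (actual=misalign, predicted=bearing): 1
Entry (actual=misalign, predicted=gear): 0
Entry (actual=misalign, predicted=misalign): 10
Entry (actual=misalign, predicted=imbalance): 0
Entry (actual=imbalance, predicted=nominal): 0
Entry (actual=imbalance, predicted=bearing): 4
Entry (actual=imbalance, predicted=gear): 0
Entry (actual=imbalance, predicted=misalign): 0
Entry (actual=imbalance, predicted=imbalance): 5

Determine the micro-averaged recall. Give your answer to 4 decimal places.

0.7391

Micro-averaging pools counts across classes: ΣTP=34, ΣFP=12, ΣFN=12.
Micro-recall = TP/(TP+FN) on pooled counts = 0.7391 (equals overall accuracy in single-label multiclass).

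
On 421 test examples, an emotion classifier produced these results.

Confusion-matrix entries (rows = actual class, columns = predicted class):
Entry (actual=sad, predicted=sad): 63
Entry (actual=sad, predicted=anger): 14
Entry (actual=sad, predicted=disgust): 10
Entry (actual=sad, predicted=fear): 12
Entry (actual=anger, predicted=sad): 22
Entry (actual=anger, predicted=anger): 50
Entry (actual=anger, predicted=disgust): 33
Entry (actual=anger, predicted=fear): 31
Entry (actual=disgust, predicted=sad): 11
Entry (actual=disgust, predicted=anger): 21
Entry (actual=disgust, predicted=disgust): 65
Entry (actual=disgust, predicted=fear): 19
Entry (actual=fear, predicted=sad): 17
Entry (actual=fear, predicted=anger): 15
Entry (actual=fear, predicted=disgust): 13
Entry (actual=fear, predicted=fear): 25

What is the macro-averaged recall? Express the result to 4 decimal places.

0.4804

Per-class recall (TP/(TP+FN)):
  sad: TP=63, FN=14+10+12=36 → 63/99 = 0.63636
  anger: TP=50, FN=22+33+31=86 → 50/136 = 0.36765
  disgust: TP=65, FN=11+21+19=51 → 65/116 = 0.56034
  fear: TP=25, FN=17+15+13=45 → 25/70 = 0.35714
Macro-recall = mean = (0.63636 + 0.36765 + 0.56034 + 0.35714) / 4 = 0.4804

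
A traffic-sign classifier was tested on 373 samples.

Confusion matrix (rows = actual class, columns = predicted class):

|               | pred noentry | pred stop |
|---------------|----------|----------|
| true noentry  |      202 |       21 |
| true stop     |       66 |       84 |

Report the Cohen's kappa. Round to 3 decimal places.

0.490

Observed agreement pₒ = trace/N = 286/373 = 0.7668
Expected agreement pₑ = Σ (rowᵢ·colᵢ)/N² = (223·268 + 150·105)/373² = 0.5428
κ = (pₒ − pₑ)/(1 − pₑ) = (0.7668 − 0.5428)/(1 − 0.5428) = 0.490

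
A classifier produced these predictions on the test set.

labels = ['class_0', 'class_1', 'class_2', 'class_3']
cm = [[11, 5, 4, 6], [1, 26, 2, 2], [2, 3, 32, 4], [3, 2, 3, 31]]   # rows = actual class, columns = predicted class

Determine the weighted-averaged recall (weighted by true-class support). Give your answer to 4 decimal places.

Per-class recall (TP/(TP+FN)):
  class_0: TP=11, FN=5+4+6=15 → 11/26 = 0.42308
  class_1: TP=26, FN=1+2+2=5 → 26/31 = 0.83871
  class_2: TP=32, FN=2+3+4=9 → 32/41 = 0.78049
  class_3: TP=31, FN=3+2+3=8 → 31/39 = 0.79487
Weighted-recall = Σ (supportᵢ/N)·recallᵢ with N=137: (26/137)·0.42308 + (31/137)·0.83871 + (41/137)·0.78049 + (39/137)·0.79487 = 0.7299

0.7299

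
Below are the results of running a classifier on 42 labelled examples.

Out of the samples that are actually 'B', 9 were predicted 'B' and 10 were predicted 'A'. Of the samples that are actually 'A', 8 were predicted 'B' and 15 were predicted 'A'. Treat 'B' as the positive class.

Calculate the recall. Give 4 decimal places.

0.4737

Recall = TP/(TP+FN) = 9/(9+10) = 9/19 = 0.4737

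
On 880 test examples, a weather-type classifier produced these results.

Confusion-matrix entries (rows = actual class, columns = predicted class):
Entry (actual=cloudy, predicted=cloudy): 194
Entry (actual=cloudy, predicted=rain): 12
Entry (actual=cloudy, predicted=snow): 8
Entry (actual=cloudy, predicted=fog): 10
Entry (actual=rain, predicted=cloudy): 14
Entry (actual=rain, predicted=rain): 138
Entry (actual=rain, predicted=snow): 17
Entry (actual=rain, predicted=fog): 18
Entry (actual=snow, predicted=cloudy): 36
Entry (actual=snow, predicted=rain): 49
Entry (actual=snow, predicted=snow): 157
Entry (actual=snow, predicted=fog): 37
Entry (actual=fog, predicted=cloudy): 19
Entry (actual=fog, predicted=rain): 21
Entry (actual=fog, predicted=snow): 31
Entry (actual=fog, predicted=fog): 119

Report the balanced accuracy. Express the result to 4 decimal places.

0.6983

Balanced accuracy = mean of per-class recall.
  cloudy: recall = 194/224 = 0.86607
  rain: recall = 138/187 = 0.73797
  snow: recall = 157/279 = 0.56272
  fog: recall = 119/190 = 0.62632
Mean = (0.86607 + 0.73797 + 0.56272 + 0.62632) / 4 = 0.6983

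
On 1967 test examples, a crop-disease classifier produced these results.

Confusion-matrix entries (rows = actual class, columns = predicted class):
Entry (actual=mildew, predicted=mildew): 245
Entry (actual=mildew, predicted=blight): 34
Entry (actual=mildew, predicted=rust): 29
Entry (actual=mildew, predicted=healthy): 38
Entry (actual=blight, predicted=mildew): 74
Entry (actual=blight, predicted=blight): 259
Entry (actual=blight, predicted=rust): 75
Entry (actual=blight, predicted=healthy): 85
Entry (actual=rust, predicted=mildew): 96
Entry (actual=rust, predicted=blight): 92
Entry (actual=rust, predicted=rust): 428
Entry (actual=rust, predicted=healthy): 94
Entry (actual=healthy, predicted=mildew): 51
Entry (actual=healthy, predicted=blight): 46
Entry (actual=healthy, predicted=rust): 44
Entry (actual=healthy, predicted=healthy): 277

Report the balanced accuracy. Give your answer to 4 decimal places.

Balanced accuracy = mean of per-class recall.
  mildew: recall = 245/346 = 0.70809
  blight: recall = 259/493 = 0.52535
  rust: recall = 428/710 = 0.60282
  healthy: recall = 277/418 = 0.66268
Mean = (0.70809 + 0.52535 + 0.60282 + 0.66268) / 4 = 0.6247

0.6247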